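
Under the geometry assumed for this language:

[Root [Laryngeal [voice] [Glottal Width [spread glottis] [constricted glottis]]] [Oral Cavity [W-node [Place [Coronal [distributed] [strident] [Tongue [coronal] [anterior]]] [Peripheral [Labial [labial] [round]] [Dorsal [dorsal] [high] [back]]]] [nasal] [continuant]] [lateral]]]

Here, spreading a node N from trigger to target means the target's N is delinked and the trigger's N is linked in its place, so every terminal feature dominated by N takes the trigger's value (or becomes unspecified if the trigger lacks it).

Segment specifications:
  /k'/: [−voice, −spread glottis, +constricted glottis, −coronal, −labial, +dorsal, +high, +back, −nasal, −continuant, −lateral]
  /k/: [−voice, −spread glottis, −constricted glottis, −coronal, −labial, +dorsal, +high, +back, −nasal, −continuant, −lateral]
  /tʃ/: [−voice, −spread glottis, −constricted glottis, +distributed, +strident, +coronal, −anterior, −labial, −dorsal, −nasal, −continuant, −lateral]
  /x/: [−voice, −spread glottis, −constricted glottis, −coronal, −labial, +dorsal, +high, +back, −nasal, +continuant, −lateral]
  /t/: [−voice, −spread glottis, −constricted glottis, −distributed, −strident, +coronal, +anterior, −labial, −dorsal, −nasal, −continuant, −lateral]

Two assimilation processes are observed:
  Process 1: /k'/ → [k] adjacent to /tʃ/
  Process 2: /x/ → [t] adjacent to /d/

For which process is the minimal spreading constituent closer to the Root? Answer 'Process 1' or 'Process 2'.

Process 2

Process 1 alters [constricted glottis]; the lowest dominating node is [constricted glottis] (depth 3 from Root).
Process 2 alters [continuant], [coronal], [anterior], [distributed], [strident], [dorsal], [high], [back]; the lowest common ancestor is W-node (depth 2 from Root).
W-node is closer to Root than [constricted glottis], so Process 2 spreads the higher node.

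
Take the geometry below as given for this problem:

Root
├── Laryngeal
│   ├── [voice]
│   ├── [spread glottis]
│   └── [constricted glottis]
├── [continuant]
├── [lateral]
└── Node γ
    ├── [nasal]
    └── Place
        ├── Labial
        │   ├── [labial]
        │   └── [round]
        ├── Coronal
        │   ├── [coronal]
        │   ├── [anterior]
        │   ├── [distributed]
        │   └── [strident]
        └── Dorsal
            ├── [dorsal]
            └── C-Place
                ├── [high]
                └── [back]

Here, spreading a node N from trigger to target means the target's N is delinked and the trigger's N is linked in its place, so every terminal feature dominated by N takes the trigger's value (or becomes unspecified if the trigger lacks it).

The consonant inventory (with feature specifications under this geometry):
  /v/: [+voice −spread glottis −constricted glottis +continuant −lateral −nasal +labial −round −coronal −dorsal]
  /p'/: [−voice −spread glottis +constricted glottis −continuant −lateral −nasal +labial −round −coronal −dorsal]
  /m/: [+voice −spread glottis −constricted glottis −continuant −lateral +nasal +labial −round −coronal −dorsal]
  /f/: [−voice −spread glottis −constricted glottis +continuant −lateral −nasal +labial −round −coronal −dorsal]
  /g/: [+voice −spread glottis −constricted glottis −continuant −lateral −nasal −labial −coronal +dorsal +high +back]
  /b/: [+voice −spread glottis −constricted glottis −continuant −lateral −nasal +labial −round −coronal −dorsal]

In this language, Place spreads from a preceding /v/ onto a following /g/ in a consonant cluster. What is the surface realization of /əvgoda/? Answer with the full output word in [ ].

Place immediately or transitively dominates [labial], [round], [coronal], [anterior], [distributed], [strident], [dorsal], [high], [back].
The target acquires /v/'s values for everything under Place — [+labial], [−round], [−coronal], [−dorsal] — while keeping its own [voice], [spread glottis], [constricted glottis], ….
The resulting bundle matches /b/ in the inventory; substituting it for /g/ gives [əvboda].

[əvboda]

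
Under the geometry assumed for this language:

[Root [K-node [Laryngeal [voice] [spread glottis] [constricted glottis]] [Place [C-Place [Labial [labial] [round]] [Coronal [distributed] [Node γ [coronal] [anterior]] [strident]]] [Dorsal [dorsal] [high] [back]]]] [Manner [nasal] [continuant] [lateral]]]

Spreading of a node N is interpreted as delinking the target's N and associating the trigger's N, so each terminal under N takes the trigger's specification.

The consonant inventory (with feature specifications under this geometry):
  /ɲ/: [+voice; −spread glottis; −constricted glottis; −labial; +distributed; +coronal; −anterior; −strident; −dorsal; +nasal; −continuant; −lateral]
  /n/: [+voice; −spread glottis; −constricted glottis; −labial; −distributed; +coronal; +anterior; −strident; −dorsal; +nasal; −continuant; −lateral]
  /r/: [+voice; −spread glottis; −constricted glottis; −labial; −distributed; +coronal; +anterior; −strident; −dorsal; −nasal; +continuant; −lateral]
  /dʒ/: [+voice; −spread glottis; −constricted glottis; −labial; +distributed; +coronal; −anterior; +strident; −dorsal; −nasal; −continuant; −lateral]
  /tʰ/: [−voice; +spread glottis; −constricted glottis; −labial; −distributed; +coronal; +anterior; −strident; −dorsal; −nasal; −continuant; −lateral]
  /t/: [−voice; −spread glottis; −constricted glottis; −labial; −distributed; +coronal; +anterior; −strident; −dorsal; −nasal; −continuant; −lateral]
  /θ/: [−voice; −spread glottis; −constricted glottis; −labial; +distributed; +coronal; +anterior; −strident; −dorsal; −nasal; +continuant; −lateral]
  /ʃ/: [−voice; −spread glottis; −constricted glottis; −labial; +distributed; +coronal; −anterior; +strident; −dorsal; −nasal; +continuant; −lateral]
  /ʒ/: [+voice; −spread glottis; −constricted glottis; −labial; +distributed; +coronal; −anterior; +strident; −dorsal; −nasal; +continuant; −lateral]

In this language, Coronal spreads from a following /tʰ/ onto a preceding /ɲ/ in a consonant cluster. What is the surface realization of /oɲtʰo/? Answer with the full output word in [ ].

Terminals under Coronal in this geometry: [distributed], [coronal], [anterior], [strident].
The target acquires /tʰ/'s values for everything under Coronal — [−distributed], [+coronal], [+anterior], [−strident] — while keeping its own [voice], [spread glottis], [constricted glottis], ….
This feature bundle is that of [n], so /oɲtʰo/ surfaces as [ontʰo].

[ontʰo]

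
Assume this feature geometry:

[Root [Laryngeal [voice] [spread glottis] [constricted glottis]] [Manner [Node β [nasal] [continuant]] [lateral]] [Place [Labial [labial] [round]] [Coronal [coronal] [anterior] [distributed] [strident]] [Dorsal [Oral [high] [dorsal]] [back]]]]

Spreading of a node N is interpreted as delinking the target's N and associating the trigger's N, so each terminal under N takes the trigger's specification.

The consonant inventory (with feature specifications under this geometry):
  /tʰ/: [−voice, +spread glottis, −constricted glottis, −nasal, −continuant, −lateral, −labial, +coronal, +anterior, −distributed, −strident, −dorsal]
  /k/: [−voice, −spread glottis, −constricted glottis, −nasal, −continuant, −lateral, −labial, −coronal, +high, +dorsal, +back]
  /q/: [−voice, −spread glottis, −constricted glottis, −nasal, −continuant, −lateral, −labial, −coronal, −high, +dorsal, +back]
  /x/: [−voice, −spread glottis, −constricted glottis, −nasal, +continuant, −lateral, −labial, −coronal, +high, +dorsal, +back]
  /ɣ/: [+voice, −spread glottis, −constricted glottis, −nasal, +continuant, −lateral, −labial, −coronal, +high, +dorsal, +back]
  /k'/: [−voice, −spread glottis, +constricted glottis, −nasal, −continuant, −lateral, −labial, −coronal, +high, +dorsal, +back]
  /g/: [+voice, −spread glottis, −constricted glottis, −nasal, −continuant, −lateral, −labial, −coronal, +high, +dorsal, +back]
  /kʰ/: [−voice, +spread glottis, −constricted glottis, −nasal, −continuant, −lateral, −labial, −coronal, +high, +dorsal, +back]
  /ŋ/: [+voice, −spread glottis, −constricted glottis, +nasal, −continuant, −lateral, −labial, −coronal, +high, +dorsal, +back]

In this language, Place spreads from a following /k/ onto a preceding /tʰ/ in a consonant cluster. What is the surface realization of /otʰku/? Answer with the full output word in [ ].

Terminals under Place in this geometry: [labial], [round], [coronal], [anterior], [distributed], [strident], [high], [dorsal], [back].
Spreading Place from /k/ onto /tʰ/ replaces those values with /k/'s: [−labial], [−coronal], [+high], [+dorsal], [+back]. Features outside Place ([voice], [spread glottis], [constricted glottis], …) stay as in /tʰ/.
This feature bundle is that of [kʰ], so /otʰku/ surfaces as [okʰku].

[okʰku]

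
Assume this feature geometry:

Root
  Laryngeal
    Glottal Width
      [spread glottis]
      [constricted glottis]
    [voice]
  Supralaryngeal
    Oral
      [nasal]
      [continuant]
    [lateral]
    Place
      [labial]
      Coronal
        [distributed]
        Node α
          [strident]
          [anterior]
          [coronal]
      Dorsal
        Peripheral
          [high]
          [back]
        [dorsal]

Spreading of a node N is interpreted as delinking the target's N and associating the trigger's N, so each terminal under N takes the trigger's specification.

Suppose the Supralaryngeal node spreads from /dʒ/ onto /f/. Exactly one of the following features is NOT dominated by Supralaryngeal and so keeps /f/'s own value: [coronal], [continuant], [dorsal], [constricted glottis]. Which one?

Supralaryngeal dominates exactly [nasal], [continuant], [lateral], [labial], [distributed], [strident], [anterior], [coronal], [high], [back], [dorsal].
Of the listed options, [coronal], [dorsal], [continuant] are among these and would be overwritten by spreading Supralaryngeal.
[constricted glottis] is not within the Supralaryngeal subtree (it hangs from Glottal Width), so /f/'s [constricted glottis] value survives.

[constricted glottis]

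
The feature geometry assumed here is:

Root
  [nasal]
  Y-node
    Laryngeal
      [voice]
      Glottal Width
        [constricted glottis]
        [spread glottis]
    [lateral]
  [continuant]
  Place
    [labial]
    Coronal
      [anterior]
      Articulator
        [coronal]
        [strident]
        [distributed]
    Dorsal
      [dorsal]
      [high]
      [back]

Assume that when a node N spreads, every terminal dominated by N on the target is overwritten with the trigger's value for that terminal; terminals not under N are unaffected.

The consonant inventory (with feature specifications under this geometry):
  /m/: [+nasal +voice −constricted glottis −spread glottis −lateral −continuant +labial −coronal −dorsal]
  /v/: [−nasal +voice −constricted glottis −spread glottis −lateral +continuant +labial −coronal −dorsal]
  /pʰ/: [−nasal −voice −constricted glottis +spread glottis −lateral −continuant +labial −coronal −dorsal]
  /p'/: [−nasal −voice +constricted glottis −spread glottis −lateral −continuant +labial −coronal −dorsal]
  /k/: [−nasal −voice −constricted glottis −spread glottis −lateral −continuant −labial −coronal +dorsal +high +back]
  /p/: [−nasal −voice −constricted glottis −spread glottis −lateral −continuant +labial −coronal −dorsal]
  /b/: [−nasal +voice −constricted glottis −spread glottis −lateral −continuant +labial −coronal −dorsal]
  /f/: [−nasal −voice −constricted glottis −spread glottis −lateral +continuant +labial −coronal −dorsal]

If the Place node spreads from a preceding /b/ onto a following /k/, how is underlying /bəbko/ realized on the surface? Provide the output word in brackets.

Terminals under Place in this geometry: [labial], [anterior], [coronal], [strident], [distributed], [dorsal], [high], [back].
Spreading Place from /b/ onto /k/ replaces those values with /b/'s: [+labial], [−coronal], [−dorsal]. Features outside Place ([nasal], [voice], [constricted glottis], …) stay as in /k/.
Among the inventory, only /p/ has exactly this specification, giving the surface form [bəbpo].

[bəbpo]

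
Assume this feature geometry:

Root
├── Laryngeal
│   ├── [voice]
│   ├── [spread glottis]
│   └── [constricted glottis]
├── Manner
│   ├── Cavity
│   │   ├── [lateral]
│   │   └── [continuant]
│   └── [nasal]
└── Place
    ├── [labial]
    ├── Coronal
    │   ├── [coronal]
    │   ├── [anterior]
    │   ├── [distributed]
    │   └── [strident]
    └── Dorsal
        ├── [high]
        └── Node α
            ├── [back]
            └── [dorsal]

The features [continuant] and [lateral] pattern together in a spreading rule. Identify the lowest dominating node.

Cavity

[continuant]: Root ▹ Manner ▹ Cavity ▹ [continuant].
[lateral]: Root ▹ Manner ▹ Cavity ▹ [lateral].
The lowest node appearing on every path is Cavity; each proper daughter of Cavity fails to dominate at least one of the listed features.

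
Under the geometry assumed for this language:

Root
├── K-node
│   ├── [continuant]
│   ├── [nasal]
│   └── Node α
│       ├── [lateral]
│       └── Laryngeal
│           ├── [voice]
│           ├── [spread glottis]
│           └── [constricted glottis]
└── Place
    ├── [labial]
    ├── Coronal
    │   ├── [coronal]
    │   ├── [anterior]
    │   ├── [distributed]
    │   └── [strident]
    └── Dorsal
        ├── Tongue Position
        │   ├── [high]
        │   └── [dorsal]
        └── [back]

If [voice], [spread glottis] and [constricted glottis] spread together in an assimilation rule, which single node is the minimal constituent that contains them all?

Laryngeal

[voice] lies under Laryngeal (below K-node).
[spread glottis]: Root / K-node / Node α / Laryngeal / [spread glottis].
[constricted glottis]: Root / K-node / Node α / Laryngeal / [constricted glottis].
The listed terminals split across distinct daughters of Laryngeal, so Laryngeal itself is the smallest node containing them all.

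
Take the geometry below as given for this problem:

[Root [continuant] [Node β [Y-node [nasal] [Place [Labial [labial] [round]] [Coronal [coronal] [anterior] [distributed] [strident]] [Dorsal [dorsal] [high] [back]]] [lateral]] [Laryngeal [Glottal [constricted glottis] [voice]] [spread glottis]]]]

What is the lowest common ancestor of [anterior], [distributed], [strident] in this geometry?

[anterior] is immediately dominated by Coronal.
[distributed] is immediately dominated by Coronal.
[strident] is immediately dominated by Coronal.
The listed terminals split across distinct daughters of Coronal, so Coronal itself is the smallest node containing them all.

Coronal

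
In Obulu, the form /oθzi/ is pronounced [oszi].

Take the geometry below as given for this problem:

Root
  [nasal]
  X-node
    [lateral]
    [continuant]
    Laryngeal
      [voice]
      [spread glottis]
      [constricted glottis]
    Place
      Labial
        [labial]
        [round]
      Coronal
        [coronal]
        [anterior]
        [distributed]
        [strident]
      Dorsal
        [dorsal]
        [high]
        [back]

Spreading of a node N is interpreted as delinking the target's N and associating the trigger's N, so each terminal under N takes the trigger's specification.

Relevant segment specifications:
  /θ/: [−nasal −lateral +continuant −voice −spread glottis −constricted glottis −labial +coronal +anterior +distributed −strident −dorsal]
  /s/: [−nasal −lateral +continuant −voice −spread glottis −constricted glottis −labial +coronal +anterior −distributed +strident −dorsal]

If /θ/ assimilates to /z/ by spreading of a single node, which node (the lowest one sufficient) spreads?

Comparing /θ/ with its surface form [s], the features that change are [distributed], [strident].
The smallest constituent containing every changed terminal is Coronal — each of its daughters lacks at least one of the affected features.
If Coronal spreads, every terminal under it takes /z/'s value, producing [s] as observed.
[voice], a feature on which the two segments disagree outside Coronal, is unchanged — nothing dominating it spread, and Coronal is the minimal sufficient constituent.

Coronal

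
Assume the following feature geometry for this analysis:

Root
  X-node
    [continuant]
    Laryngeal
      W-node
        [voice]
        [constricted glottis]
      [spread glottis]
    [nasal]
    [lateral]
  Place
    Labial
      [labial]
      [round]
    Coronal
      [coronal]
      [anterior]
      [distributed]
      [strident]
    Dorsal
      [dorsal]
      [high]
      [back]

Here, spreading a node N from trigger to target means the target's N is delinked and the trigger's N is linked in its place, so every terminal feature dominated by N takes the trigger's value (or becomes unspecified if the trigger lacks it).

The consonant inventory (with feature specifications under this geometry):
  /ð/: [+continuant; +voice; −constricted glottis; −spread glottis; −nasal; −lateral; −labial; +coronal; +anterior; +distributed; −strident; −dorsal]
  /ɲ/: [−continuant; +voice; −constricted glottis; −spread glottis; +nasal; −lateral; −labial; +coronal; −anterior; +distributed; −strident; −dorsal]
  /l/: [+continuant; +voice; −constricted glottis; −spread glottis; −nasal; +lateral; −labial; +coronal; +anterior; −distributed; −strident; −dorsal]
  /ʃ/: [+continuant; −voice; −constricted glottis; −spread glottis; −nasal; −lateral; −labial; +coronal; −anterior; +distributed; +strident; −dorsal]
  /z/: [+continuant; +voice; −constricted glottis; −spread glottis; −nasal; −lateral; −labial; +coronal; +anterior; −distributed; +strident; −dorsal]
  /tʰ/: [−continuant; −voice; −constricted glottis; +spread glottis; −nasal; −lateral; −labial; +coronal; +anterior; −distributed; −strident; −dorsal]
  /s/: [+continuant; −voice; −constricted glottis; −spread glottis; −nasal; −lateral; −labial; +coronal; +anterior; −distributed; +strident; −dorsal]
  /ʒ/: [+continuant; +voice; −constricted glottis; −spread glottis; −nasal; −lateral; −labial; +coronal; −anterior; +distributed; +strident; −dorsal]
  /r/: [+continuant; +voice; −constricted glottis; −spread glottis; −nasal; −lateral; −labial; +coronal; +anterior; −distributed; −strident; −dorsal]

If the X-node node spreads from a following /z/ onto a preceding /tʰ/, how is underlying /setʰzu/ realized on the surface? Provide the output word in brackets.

[serzu]

X-node immediately or transitively dominates [continuant], [voice], [constricted glottis], [spread glottis], [nasal], [lateral].
After delinking /tʰ/'s X-node and linking /z/'s, the affected terminals become [+continuant], [+voice], [−constricted glottis], [−spread glottis], [−nasal], [−lateral]; [labial], [coronal], [anterior], … (outside X-node) are retained from /tʰ/.
The resulting bundle matches /r/ in the inventory; substituting it for /tʰ/ gives [serzu].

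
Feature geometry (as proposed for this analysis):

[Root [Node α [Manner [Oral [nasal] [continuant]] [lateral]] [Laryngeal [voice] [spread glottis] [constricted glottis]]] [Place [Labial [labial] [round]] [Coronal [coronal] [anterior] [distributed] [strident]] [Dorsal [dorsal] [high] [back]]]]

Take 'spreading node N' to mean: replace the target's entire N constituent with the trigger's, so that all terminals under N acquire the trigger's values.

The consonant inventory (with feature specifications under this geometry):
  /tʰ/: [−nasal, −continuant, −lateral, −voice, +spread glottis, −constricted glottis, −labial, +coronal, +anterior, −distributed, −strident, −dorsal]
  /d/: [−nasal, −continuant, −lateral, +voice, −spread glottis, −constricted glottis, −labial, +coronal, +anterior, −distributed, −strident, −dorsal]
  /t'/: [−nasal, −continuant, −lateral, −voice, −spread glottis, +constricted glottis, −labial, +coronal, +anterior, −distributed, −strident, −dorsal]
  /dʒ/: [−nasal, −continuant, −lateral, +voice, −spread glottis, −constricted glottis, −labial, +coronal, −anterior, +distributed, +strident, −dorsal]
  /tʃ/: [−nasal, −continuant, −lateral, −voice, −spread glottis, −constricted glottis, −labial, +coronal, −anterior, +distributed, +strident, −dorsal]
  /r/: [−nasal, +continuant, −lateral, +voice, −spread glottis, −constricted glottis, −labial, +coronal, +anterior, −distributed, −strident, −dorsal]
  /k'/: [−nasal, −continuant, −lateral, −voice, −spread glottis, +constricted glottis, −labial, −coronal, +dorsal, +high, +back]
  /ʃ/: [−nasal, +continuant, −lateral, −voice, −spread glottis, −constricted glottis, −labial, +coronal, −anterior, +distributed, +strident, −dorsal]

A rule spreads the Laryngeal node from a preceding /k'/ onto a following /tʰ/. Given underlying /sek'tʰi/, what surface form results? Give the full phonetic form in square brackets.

Laryngeal immediately or transitively dominates [voice], [spread glottis], [constricted glottis].
Spreading Laryngeal from /k'/ onto /tʰ/ replaces those values with /k'/'s: [−voice], [−spread glottis], [+constricted glottis]. Features outside Laryngeal ([nasal], [continuant], [lateral], …) stay as in /tʰ/.
The resulting bundle matches /t'/ in the inventory; substituting it for /tʰ/ gives [sek't'i].

[sek't'i]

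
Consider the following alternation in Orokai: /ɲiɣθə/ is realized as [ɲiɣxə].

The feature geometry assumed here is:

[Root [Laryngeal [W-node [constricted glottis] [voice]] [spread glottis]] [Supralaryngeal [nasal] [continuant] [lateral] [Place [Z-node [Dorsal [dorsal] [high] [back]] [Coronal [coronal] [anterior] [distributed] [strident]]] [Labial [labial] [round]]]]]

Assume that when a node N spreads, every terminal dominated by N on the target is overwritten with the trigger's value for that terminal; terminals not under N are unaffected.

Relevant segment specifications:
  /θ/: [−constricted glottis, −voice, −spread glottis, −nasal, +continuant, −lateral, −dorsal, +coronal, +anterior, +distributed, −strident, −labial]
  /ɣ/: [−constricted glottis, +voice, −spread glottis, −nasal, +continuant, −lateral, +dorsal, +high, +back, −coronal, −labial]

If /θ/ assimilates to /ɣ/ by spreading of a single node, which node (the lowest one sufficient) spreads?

The alternation /θ/ → [x] changes [coronal], [anterior], [distributed], [strident], [dorsal], [high], [back] and nothing else.
Tracing each changed feature up the tree, the paths first meet at Z-node; any lower node misses at least one of them.
If Z-node spreads, every terminal under it takes /ɣ/'s value, producing [x] as observed.
[voice], a feature on which the two segments disagree outside Z-node, is unchanged — nothing dominating it spread, and Z-node is the minimal sufficient constituent.

Z-node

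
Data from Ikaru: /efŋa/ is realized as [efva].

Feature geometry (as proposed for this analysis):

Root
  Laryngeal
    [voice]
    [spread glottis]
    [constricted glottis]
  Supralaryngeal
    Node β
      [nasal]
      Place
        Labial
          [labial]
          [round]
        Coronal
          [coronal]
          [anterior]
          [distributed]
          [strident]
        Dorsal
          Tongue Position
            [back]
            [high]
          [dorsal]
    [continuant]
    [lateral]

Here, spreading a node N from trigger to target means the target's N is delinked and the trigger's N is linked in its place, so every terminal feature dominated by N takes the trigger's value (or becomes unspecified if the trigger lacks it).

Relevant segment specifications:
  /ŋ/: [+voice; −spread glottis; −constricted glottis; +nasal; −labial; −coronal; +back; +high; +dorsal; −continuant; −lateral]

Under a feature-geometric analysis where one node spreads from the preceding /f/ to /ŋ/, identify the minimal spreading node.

Feature comparison: [nasal], [continuant], [labial], [round], [dorsal], [high], [back] differ between /ŋ/ and [v]; the remaining terminals match.
These terminals are all dominated by Supralaryngeal, and no proper subconstituent of Supralaryngeal covers them all; Supralaryngeal is their lowest common ancestor.
Delinking /ŋ/'s Supralaryngeal and associating /f/'s Supralaryngeal gives precisely the feature bundle of [v].
[voice] — on which /f/ differs from /ŋ/ — is unchanged, so Root cannot have spread; the constituent is no larger than Supralaryngeal.

Supralaryngeal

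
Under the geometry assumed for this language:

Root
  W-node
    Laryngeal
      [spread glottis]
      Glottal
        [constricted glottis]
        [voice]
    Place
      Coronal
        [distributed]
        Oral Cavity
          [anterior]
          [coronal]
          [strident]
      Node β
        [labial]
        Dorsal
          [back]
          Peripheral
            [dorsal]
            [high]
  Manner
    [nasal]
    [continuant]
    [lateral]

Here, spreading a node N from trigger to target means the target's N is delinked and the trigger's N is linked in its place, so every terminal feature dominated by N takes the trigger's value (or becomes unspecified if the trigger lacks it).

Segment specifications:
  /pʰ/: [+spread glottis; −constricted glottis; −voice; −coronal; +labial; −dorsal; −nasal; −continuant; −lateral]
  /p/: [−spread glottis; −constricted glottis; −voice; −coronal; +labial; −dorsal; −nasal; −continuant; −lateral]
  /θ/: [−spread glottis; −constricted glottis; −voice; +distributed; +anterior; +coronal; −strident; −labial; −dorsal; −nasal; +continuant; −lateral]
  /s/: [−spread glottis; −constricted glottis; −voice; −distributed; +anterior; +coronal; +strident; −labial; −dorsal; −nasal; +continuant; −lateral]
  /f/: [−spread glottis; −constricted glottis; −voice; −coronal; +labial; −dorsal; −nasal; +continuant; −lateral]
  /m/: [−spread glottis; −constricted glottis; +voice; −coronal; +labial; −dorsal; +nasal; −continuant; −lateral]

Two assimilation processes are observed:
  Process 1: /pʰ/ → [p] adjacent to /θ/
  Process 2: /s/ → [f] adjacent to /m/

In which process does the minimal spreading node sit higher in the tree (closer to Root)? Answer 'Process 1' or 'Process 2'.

Process 1: the feature that changes is [spread glottis]; the minimal node is [spread glottis] (depth 3).
In Process 2, [labial], [coronal], [anterior], [distributed], [strident] change, so the minimal spreading node is Place at depth 2.
Place (depth 2) sits above [spread glottis] (depth 3), making Process 2 the one with the higher spreading node.

Process 2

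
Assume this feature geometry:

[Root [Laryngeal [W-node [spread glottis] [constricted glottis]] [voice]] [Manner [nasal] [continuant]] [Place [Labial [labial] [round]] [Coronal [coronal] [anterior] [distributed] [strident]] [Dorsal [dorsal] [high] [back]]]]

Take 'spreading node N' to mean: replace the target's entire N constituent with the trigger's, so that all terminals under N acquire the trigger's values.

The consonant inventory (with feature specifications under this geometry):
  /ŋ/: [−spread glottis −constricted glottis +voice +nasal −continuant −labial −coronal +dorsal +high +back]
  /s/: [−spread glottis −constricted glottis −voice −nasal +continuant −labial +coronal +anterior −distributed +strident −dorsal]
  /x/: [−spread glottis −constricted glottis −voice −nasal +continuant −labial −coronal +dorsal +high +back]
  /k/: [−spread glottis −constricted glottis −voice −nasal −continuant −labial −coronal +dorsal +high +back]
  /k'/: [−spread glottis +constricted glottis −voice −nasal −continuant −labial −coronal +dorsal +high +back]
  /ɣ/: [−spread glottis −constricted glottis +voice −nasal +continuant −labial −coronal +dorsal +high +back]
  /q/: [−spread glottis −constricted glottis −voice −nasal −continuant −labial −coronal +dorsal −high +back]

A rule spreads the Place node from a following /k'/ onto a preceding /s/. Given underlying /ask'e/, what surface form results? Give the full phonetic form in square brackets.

Terminals under Place in this geometry: [labial], [round], [coronal], [anterior], [distributed], [strident], [dorsal], [high], [back].
Spreading Place from /k'/ onto /s/ replaces those values with /k'/'s: [−labial], [−coronal], [+dorsal], [+high], [+back]. Features outside Place ([spread glottis], [constricted glottis], [voice], …) stay as in /s/.
The resulting bundle matches /x/ in the inventory; substituting it for /s/ gives [axk'e].

[axk'e]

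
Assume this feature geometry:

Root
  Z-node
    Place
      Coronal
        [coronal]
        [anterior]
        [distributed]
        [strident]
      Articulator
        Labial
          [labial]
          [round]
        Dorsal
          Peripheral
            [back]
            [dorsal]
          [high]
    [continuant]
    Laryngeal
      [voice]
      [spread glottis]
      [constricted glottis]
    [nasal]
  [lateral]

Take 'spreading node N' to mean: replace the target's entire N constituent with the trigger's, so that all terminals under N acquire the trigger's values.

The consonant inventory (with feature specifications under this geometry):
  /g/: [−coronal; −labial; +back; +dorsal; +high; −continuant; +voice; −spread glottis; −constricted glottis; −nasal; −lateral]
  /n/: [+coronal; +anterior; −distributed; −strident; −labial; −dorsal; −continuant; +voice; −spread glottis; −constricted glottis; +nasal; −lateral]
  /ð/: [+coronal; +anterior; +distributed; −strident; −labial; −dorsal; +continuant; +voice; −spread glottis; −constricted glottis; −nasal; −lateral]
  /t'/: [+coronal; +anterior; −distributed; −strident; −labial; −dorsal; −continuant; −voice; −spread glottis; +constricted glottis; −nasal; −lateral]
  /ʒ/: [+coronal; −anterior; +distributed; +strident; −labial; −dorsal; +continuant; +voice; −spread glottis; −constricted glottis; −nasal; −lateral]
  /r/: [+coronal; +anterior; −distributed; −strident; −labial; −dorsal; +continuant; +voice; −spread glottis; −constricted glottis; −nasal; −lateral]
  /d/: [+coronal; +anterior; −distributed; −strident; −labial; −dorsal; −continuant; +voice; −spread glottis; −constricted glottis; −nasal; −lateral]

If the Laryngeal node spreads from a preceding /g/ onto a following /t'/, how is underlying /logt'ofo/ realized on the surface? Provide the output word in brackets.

[logdofo]

Laryngeal immediately or transitively dominates [voice], [spread glottis], [constricted glottis].
The target acquires /g/'s values for everything under Laryngeal — [+voice], [−spread glottis], [−constricted glottis] — while keeping its own [coronal], [anterior], [distributed], ….
The resulting bundle matches /d/ in the inventory; substituting it for /t'/ gives [logdofo].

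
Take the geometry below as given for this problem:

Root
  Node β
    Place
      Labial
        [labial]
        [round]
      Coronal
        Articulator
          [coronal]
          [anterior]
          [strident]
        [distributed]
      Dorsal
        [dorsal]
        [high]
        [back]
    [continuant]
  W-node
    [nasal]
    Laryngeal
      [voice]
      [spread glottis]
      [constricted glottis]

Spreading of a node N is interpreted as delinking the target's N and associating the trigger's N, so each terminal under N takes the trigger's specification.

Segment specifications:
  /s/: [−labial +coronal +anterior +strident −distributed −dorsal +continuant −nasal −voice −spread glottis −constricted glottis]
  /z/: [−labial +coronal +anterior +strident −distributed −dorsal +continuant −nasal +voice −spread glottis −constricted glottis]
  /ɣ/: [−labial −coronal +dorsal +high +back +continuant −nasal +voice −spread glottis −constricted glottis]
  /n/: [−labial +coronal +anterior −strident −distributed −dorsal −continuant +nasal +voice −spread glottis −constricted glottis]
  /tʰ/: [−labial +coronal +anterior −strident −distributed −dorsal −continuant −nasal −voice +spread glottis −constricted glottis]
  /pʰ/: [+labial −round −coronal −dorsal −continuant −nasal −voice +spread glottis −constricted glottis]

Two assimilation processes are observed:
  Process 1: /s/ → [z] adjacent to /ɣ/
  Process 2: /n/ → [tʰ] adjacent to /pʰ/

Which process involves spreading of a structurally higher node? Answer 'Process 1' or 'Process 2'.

In Process 1, [voice] changes, so the minimal spreading node is [voice] at depth 3.
Process 2 alters [voice], [spread glottis], [nasal]; the lowest common ancestor is W-node (depth 1 from Root).
W-node (depth 1) sits above [voice] (depth 3), making Process 2 the one with the higher spreading node.

Process 2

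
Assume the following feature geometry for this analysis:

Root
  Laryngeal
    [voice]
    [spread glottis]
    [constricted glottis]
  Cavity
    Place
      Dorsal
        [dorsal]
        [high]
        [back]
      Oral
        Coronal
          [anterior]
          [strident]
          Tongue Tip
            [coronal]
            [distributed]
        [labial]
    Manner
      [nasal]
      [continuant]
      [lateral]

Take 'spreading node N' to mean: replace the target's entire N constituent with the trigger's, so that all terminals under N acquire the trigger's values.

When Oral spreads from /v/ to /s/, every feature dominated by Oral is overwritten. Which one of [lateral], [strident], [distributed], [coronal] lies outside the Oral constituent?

The terminals dominated by Oral are [anterior], [strident], [coronal], [distributed], [labial].
Spreading Oral replaces [strident], [coronal], [distributed] with the trigger's values, since each sits inside the Oral constituent.
[lateral] is not within the Oral subtree (it hangs from Manner), so /s/'s [lateral] value survives.

[lateral]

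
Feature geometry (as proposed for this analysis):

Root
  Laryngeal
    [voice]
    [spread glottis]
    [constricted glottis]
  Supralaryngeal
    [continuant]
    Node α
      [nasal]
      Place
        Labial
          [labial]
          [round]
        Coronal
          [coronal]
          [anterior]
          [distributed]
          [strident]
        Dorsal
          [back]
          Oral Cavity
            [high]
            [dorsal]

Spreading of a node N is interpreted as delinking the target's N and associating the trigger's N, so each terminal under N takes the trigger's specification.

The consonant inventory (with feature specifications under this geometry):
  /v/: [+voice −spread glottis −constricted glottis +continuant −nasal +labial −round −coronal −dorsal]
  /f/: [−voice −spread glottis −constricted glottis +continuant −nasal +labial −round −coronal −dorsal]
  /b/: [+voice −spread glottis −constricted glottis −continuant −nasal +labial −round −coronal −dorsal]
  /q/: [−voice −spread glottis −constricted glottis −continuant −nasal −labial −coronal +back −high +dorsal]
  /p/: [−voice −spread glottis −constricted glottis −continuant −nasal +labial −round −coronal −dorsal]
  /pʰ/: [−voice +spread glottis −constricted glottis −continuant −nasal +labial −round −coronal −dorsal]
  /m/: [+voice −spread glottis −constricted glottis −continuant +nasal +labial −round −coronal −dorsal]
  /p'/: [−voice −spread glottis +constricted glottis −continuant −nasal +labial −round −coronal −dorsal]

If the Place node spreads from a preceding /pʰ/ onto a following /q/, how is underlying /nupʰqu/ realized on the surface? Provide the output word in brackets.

[nupʰpu]

Terminals under Place in this geometry: [labial], [round], [coronal], [anterior], [distributed], [strident], [back], [high], [dorsal].
Spreading Place from /pʰ/ onto /q/ replaces those values with /pʰ/'s: [+labial], [−round], [−coronal], [−dorsal]. Features outside Place ([voice], [spread glottis], [constricted glottis], …) stay as in /q/.
Among the inventory, only /p/ has exactly this specification, giving the surface form [nupʰpu].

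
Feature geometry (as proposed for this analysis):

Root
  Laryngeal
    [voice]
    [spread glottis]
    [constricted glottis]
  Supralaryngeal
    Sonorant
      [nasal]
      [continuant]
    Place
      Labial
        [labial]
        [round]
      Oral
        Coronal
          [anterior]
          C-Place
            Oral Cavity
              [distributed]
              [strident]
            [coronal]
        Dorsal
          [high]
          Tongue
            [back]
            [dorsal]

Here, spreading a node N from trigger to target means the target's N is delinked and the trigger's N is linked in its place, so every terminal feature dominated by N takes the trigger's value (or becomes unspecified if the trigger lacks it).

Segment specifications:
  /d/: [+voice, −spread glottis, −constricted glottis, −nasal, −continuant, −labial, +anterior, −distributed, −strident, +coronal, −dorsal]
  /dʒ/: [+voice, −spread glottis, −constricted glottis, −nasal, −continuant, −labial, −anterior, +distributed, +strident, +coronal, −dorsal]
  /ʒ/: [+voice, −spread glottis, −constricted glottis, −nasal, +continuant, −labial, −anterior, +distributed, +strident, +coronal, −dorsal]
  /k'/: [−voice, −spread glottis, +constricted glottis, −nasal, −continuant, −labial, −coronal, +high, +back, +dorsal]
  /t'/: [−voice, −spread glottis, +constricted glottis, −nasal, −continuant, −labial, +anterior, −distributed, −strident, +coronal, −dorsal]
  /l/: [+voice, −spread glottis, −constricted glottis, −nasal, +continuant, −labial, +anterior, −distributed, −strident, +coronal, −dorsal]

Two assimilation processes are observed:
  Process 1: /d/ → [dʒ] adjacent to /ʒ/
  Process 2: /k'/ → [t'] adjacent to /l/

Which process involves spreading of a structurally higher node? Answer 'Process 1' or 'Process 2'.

Process 1: the features that change are [anterior], [distributed], [strident]; the minimal node is Coronal (depth 4).
In Process 2, [coronal], [anterior], [distributed], [strident], [dorsal], [high], [back] change, so the minimal spreading node is Oral at depth 3.
Oral is closer to Root than Coronal, so Process 2 spreads the higher node.

Process 2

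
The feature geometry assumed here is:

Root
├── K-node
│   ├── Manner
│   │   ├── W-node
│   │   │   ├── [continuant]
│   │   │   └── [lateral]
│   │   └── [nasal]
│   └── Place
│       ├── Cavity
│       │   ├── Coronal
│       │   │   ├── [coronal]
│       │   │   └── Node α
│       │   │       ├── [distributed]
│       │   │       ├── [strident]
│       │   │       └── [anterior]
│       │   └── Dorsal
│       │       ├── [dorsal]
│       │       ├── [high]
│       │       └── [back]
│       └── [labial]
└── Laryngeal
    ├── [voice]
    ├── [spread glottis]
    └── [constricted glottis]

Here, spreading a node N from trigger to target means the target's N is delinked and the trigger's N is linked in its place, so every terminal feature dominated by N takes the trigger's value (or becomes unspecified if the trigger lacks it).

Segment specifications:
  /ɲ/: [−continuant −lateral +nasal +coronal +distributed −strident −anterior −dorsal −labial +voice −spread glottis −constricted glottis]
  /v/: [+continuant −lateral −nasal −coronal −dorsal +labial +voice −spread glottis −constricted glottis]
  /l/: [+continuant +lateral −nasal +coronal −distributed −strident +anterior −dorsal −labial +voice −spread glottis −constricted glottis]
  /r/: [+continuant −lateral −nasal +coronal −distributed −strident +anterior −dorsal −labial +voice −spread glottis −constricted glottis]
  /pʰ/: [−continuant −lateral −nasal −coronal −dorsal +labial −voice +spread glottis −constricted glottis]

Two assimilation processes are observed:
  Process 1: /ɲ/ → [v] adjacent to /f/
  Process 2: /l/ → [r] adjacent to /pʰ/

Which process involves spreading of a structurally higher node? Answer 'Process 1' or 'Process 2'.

Process 1

Process 1: the features that change are [nasal], [continuant], [labial], [coronal], [anterior], [distributed], [strident]; the minimal node is K-node (depth 1).
Process 2: the feature that changes is [lateral]; the minimal node is [lateral] (depth 4).
Depth 1 < depth 4; Process 1 involves the structurally higher constituent K-node.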